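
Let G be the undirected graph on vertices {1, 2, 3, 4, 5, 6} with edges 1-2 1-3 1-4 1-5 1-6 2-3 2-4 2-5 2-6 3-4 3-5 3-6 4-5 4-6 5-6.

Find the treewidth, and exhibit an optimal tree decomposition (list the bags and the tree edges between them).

Treewidth 5.
Bags: B1 = {1, 2, 3, 4, 5, 6}
Tree: (single bag)

A single bag containing all 6 vertices is trivially a valid decomposition of width 5. On the other hand G contains the 6-clique {1, 2, 3, 4, 5, 6}. A clique must lie in a single bag of any decomposition, so no decomposition can have width below 5. Hence tw(G) = 5 exactly.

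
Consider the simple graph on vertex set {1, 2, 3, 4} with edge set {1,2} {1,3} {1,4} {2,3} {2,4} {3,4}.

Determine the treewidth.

3

A width-3 tree decomposition is:
Bags: B1 = {1, 2, 3, 4}
Tree: (single bag)
With just one bag of size 4, the width is 4 − 1 = 3, so tw(G) ≤ 3. Conversely, {1, 2, 3, 4} is a clique of size 4, and the vertices of any clique must share a bag in every tree decomposition; so some bag has ≥ 4 vertices and tw(G) ≥ 3. The upper and lower bounds meet at 3, so that is the treewidth.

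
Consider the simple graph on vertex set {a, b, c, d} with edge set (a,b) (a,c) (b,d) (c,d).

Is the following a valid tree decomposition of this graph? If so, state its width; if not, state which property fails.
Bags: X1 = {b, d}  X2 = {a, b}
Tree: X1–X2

No — vertex c appears in no bag.

A tree decomposition must satisfy three properties: every vertex lies in some bag; for every edge, both endpoints lie together in some bag; and for every vertex, the bags containing it form a connected subtree. Here vertex c appears in no bag, so the decomposition is invalid.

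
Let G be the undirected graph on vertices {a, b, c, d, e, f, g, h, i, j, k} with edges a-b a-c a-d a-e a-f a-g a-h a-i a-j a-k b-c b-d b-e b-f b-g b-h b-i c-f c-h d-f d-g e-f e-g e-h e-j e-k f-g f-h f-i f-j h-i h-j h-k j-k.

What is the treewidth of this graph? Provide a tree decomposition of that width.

Treewidth 4.
One such decomposition:
Bags: B1 = {a, b, f, h, i}  B2 = {a, b, e, f, h}  B3 = {a, b, e, f, g}  B4 = {a, e, f, h, j}  B5 = {a, e, h, j, k}  B6 = {a, b, d, f, g}  B7 = {a, b, c, f, h}
Tree: B1–B2, B2–B3, B2–B4, B4–B5, B3–B6, B2–B7

Each bag holds 5 vertices, so the decomposition has width 4, which upper-bounds the treewidth. For the lower bound, the 5 vertices {a, e, f, h, j} are pairwise adjacent, and any tree decomposition puts a clique entirely inside one bag — forcing width ≥ 4. The upper and lower bounds meet at 4, so that is the treewidth.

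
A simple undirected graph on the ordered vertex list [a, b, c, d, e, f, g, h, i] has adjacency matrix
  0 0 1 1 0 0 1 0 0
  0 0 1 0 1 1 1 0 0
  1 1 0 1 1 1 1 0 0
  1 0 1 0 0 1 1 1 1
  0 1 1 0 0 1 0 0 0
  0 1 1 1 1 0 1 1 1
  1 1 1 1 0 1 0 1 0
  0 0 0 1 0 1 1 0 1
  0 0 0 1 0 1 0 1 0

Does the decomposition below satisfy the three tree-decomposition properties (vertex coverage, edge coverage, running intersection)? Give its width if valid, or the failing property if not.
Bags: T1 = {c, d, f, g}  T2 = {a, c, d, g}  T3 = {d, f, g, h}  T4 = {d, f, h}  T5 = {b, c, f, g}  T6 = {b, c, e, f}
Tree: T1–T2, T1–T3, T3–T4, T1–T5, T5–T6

A tree decomposition must satisfy three properties: every vertex lies in some bag; for every edge, both endpoints lie together in some bag; and for every vertex, the bags containing it form a connected subtree. Here vertex i appears in no bag, so the decomposition is invalid.

No — vertex i appears in no bag.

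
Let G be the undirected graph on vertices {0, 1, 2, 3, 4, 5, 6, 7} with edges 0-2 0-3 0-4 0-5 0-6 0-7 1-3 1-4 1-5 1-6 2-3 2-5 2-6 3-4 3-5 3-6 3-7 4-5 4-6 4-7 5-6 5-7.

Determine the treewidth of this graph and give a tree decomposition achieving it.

Each bag holds 5 vertices, so the decomposition has width 4, which upper-bounds the treewidth. Conversely, {0, 2, 3, 5, 6} is a clique of size 5, and the vertices of any clique must share a bag in every tree decomposition; so some bag has ≥ 5 vertices and tw(G) ≥ 4. Combining the bounds, tw(G) = 4.

Treewidth 4.
One optimal decomposition is:
Bags: B1 = {0, 3, 4, 5, 6}  B2 = {0, 2, 3, 5, 6}  B3 = {0, 3, 4, 5, 7}  B4 = {1, 3, 4, 5, 6}
Tree: B1–B2, B1–B3, B1–B4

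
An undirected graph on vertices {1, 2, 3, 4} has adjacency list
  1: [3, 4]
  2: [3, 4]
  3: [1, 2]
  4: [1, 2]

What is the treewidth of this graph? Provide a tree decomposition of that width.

Treewidth 2.
Bags: B1 = {1, 3, 4}  B2 = {2, 3, 4}
Tree: B1–B2

Each bag holds 3 vertices, so the decomposition has width 2, which upper-bounds the treewidth. Since 3–1–4–2–3 is a cycle in G, G is not acyclic. Forests are exactly the graphs of treewidth ≤ 1, so tw(G) ≥ 2. Combining the bounds, tw(G) = 2.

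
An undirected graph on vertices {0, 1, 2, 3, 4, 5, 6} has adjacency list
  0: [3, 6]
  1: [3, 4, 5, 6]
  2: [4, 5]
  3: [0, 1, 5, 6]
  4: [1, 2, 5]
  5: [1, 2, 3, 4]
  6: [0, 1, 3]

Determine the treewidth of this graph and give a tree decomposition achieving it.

Treewidth 2.
Bags: B1 = {1, 3, 6}  B2 = {1, 3, 5}  B3 = {1, 4, 5}  B4 = {0, 3, 6}  B5 = {2, 4, 5}
Tree: B1–B2, B2–B3, B1–B4, B3–B5

Every bag has size at most 3, so the width is 3 − 1 = 2 and tw(G) ≤ 2. Conversely, {0, 3, 6} is a clique of size 3, and the vertices of any clique must share a bag in every tree decomposition; so some bag has ≥ 3 vertices and tw(G) ≥ 2. Combining the bounds, tw(G) = 2.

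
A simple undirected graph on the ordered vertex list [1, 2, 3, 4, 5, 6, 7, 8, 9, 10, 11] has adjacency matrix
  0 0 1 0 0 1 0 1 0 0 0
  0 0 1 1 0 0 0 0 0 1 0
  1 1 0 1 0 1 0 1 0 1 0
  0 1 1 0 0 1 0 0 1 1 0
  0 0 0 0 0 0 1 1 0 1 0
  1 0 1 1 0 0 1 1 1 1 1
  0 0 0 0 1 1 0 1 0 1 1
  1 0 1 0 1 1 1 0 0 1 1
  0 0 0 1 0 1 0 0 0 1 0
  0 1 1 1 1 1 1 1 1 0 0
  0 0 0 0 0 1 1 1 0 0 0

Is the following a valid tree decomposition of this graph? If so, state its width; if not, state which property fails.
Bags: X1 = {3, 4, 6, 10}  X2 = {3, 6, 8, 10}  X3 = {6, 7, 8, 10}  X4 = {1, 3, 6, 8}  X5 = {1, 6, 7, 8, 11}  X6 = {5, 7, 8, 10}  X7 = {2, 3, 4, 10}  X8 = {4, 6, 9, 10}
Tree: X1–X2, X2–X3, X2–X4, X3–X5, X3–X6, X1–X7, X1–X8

No — bags containing vertex 1 are not connected in the tree.

A tree decomposition must satisfy three properties: every vertex lies in some bag; for every edge, both endpoints lie together in some bag; and for every vertex, the bags containing it form a connected subtree. Here bags containing vertex 1 are not connected in the tree, so the decomposition is invalid.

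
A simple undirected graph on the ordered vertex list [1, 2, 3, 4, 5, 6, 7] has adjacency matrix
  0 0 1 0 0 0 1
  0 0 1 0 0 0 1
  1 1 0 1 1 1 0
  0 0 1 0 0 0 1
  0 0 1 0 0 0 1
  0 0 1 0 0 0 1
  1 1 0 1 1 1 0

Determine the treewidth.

A width-2 tree decomposition is:
Bags: B1 = {1, 3, 7}  B2 = {3, 6, 7}  B3 = {2, 3, 7}  B4 = {3, 5, 7}  B5 = {3, 4, 7}
Tree: B1–B2, B2–B3, B3–B4, B4–B5
The largest bag has 3 vertices, giving width 2; this decomposition certifies tw(G) ≤ 2. Since 7–1–3–6–7 is a cycle in G, G is not acyclic. Forests are exactly the graphs of treewidth ≤ 1, so tw(G) ≥ 2. Therefore the treewidth is 2.

2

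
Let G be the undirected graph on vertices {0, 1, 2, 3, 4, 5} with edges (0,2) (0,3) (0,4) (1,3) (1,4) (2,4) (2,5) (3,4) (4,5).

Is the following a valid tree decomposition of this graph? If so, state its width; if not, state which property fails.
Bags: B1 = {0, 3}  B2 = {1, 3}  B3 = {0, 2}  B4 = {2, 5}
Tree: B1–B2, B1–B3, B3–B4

A tree decomposition must satisfy three properties: every vertex lies in some bag; for every edge, both endpoints lie together in some bag; and for every vertex, the bags containing it form a connected subtree. Here vertex 4 appears in no bag, so the decomposition is invalid.

No — vertex 4 appears in no bag.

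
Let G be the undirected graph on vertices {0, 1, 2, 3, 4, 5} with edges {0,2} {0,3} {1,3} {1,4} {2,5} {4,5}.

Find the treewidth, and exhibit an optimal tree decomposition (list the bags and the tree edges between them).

Treewidth 2.
One optimal decomposition is:
Bags: B1 = {0, 1, 3}  B2 = {0, 1, 4}  B3 = {0, 4, 5}  B4 = {0, 2, 5}
Tree: B1–B2, B2–B3, B3–B4

Each bag holds 3 vertices, so the decomposition has width 2, which upper-bounds the treewidth. The edges 0–3–1–4–5–2–0 form a cycle, so G is not a tree and its treewidth is at least 2. Combining the bounds, tw(G) = 2.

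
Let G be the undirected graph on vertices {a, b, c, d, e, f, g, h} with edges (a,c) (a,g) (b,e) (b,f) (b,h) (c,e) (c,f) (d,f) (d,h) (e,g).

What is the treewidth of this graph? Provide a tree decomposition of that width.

The largest bag has 3 vertices, giving width 2; this decomposition certifies tw(G) ≤ 2. The edges g–a–c–e–g form a cycle, so G is not a tree and its treewidth is at least 2. The upper and lower bounds meet at 2, so that is the treewidth.

Treewidth 2.
One optimal decomposition is:
Bags: B1 = {a, e, g}  B2 = {a, c, e}  B3 = {b, c, e}  B4 = {b, c, f}  B5 = {b, f, h}  B6 = {d, f, h}
Tree: B1–B2, B2–B3, B3–B4, B4–B5, B5–B6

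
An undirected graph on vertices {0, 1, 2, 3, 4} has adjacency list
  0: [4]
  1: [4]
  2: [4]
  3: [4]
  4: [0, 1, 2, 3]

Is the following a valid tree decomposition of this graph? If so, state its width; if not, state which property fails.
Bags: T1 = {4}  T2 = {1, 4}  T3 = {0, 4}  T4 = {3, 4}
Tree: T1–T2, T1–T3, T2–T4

No — vertex 2 appears in no bag.

A tree decomposition must satisfy three properties: every vertex lies in some bag; for every edge, both endpoints lie together in some bag; and for every vertex, the bags containing it form a connected subtree. Here vertex 2 appears in no bag, so the decomposition is invalid.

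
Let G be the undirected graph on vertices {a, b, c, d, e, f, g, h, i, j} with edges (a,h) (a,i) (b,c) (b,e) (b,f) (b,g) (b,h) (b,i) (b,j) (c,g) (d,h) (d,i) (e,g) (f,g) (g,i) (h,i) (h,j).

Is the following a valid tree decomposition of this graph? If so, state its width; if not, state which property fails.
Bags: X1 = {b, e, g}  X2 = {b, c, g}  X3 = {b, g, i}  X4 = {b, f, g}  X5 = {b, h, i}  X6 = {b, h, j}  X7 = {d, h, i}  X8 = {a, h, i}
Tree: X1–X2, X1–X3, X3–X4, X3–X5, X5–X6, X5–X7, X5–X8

Yes; width 2.

Vertex coverage: the bags together contain {a, b, c, d, e, f, g, h, i, j}, the full vertex set. Edge coverage: each edge of G has both endpoints in at least one bag. Running intersection: for every vertex, the bags containing it form a connected subtree. All three properties hold, so this is a valid tree decomposition of width max|bag| − 1 = 2, and hence tw(G) ≤ 2.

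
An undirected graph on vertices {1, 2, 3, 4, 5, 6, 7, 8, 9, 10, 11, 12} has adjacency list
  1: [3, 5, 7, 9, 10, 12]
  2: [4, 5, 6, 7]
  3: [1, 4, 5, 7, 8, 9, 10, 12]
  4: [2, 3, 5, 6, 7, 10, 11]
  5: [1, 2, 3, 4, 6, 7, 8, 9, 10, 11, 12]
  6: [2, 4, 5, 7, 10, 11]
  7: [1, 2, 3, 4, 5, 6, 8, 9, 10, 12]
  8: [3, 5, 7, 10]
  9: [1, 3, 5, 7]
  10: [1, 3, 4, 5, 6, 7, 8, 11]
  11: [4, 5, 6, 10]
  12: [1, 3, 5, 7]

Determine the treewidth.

A width-4 tree decomposition is:
Bags: B1 = {1, 3, 5, 7, 10}  B2 = {1, 3, 5, 7, 9}  B3 = {3, 4, 5, 7, 10}  B4 = {4, 5, 6, 7, 10}  B5 = {4, 5, 6, 10, 11}  B6 = {2, 4, 5, 6, 7}  B7 = {3, 5, 7, 8, 10}  B8 = {1, 3, 5, 7, 12}
Tree: B1–B2, B1–B3, B3–B4, B4–B5, B4–B6, B3–B7, B2–B8
Every bag has size at most 5, so the width is 5 − 1 = 4 and tw(G) ≤ 4. Conversely, {4, 5, 6, 10, 11} is a clique of size 5, and the vertices of any clique must share a bag in every tree decomposition; so some bag has ≥ 5 vertices and tw(G) ≥ 4. Hence tw(G) = 4 exactly.

4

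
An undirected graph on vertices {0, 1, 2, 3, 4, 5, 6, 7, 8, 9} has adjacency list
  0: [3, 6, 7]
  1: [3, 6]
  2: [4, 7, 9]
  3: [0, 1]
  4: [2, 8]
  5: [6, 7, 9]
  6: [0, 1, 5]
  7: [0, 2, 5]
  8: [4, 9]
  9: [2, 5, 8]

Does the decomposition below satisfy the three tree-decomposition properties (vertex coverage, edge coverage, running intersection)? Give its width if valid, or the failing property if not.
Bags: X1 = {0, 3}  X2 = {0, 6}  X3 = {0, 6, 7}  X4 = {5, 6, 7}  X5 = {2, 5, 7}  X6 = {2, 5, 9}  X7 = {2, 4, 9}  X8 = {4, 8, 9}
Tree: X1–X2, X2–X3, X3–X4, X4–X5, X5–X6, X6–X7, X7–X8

A tree decomposition must satisfy three properties: every vertex lies in some bag; for every edge, both endpoints lie together in some bag; and for every vertex, the bags containing it form a connected subtree. Here vertex 1 appears in no bag, so the decomposition is invalid.

No — vertex 1 appears in no bag.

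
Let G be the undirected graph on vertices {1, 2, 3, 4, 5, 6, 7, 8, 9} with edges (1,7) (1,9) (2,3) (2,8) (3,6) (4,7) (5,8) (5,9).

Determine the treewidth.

1

A width-1 tree decomposition is:
Bags: B1 = {4, 7}  B2 = {1, 7}  B3 = {1, 9}  B4 = {5, 9}  B5 = {5, 8}  B6 = {2, 8}  B7 = {2, 3}  B8 = {3, 6}
Tree: B1–B2, B2–B3, B3–B4, B4–B5, B5–B6, B6–B7, B7–B8
Each bag holds 2 vertices, so the decomposition has width 1, which upper-bounds the treewidth. Since G has at least one edge (e.g. 4–7), it is not an edgeless graph, so tw(G) ≥ 1. The upper and lower bounds meet at 1, so that is the treewidth.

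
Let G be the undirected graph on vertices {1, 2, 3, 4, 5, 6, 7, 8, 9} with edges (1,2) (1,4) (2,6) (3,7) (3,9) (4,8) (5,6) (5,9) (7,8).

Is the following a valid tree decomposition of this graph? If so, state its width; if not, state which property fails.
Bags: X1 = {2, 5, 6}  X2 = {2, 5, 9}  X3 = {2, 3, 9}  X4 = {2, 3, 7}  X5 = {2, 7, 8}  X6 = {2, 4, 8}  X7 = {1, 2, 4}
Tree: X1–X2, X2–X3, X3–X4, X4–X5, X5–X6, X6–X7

Every vertex of G appears in some bag (union = {1, 2, 3, 4, 5, 6, 7, 8, 9}); every edge is covered by a bag; and for each vertex v the set of bags containing v is connected in the bag tree. The decomposition is therefore valid. The largest bag has 3 vertices, so the width is 2.

Yes; width 2.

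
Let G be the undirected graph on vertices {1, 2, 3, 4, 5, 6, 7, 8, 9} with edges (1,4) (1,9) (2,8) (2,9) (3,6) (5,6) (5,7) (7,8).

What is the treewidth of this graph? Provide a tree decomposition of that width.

Treewidth 1.
Bags: B1 = {1, 4}  B2 = {1, 9}  B3 = {2, 9}  B4 = {2, 8}  B5 = {7, 8}  B6 = {5, 7}  B7 = {5, 6}  B8 = {3, 6}
Tree: B1–B2, B2–B3, B3–B4, B4–B5, B5–B6, B6–B7, B7–B8

Each bag holds 2 vertices, so the decomposition has width 1, which upper-bounds the treewidth. G has an edge, so its treewidth is at least 1. Hence tw(G) = 1 exactly.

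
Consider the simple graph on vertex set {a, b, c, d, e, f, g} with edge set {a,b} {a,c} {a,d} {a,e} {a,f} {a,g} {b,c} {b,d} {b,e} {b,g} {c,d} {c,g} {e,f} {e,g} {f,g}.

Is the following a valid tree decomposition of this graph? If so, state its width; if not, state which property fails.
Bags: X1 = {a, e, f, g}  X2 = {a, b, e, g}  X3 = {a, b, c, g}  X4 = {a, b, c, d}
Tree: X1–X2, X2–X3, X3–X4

Vertex coverage: the bags together contain {a, b, c, d, e, f, g}, the full vertex set. Edge coverage: each edge of G has both endpoints in at least one bag. Running intersection: for every vertex, the bags containing it form a connected subtree. All three properties hold, so this is a valid tree decomposition of width max|bag| − 1 = 3, and hence tw(G) ≤ 3.

Yes; width 3.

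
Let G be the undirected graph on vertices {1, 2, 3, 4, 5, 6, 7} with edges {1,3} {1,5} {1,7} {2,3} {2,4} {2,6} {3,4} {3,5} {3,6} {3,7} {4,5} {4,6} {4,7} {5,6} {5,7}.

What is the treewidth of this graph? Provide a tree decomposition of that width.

Every bag has size at most 4, so the width is 4 − 1 = 3 and tw(G) ≤ 3. Conversely, {1, 3, 5, 7} is a clique of size 4, and the vertices of any clique must share a bag in every tree decomposition; so some bag has ≥ 4 vertices and tw(G) ≥ 3. The upper and lower bounds meet at 3, so that is the treewidth.

Treewidth 3.
One optimal decomposition is:
Bags: B1 = {3, 4, 5, 6}  B2 = {2, 3, 4, 6}  B3 = {3, 4, 5, 7}  B4 = {1, 3, 5, 7}
Tree: B1–B2, B1–B3, B3–B4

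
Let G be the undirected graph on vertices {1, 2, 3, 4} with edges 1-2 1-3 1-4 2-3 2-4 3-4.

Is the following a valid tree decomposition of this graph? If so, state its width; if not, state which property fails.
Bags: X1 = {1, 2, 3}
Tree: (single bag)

No — vertex 4 appears in no bag.

A tree decomposition must satisfy three properties: every vertex lies in some bag; for every edge, both endpoints lie together in some bag; and for every vertex, the bags containing it form a connected subtree. Here vertex 4 appears in no bag, so the decomposition is invalid.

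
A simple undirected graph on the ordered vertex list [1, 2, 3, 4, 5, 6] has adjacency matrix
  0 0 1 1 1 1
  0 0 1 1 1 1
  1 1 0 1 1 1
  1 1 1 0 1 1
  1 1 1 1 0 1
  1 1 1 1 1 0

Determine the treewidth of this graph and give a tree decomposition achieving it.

Treewidth 4.
Bags: B1 = {1, 3, 4, 5, 6}  B2 = {2, 3, 4, 5, 6}
Tree: B1–B2

Every bag has size at most 5, so the width is 5 − 1 = 4 and tw(G) ≤ 4. Conversely, {1, 3, 4, 5, 6} is a clique of size 5, and the vertices of any clique must share a bag in every tree decomposition; so some bag has ≥ 5 vertices and tw(G) ≥ 4. Hence tw(G) = 4 exactly.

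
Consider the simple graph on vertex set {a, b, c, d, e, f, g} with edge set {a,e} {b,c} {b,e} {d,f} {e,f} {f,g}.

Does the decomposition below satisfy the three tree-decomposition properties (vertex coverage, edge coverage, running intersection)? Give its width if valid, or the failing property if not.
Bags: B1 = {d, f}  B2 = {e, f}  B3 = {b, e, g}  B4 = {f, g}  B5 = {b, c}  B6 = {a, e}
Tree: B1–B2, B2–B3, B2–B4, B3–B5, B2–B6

No — bags containing vertex g are not connected in the tree.

A tree decomposition must satisfy three properties: every vertex lies in some bag; for every edge, both endpoints lie together in some bag; and for every vertex, the bags containing it form a connected subtree. Here bags containing vertex g are not connected in the tree, so the decomposition is invalid.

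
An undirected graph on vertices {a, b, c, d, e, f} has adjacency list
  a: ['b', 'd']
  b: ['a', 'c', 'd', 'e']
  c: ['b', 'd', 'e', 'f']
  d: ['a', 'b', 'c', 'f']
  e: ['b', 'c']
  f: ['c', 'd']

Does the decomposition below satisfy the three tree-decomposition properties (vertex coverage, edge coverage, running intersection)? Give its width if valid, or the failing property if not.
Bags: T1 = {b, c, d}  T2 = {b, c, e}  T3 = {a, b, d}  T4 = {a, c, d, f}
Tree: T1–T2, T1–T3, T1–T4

No — bags containing vertex a are not connected in the tree.

A tree decomposition must satisfy three properties: every vertex lies in some bag; for every edge, both endpoints lie together in some bag; and for every vertex, the bags containing it form a connected subtree. Here bags containing vertex a are not connected in the tree, so the decomposition is invalid.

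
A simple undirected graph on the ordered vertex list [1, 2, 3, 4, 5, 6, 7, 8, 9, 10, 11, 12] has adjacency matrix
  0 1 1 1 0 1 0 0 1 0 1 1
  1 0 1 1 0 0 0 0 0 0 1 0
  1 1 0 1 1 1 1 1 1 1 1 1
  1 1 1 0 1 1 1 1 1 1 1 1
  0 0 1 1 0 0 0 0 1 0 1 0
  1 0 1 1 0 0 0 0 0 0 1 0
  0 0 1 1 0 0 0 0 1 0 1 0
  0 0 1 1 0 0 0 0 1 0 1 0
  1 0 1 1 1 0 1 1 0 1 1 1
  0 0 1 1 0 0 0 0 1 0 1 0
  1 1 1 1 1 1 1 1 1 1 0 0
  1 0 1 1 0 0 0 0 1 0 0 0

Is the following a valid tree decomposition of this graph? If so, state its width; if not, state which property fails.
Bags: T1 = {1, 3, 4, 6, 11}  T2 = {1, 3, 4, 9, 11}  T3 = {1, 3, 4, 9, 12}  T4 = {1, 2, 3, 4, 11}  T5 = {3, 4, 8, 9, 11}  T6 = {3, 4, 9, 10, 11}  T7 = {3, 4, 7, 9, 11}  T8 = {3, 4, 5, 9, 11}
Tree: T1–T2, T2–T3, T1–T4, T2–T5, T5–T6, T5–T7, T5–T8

Vertex coverage: the bags together contain {1, 2, 3, 4, 5, 6, 7, 8, 9, 10, 11, 12}, the full vertex set. Edge coverage: each edge of G has both endpoints in at least one bag. Running intersection: for every vertex, the bags containing it form a connected subtree. All three properties hold, so this is a valid tree decomposition of width max|bag| − 1 = 4, and hence tw(G) ≤ 4.

Yes; width 4.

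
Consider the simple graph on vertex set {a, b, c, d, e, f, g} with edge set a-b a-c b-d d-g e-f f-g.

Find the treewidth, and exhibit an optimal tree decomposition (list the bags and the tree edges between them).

Treewidth 1.
Bags: B1 = {a, c}  B2 = {a, b}  B3 = {b, d}  B4 = {d, g}  B5 = {f, g}  B6 = {e, f}
Tree: B1–B2, B2–B3, B3–B4, B4–B5, B5–B6

Every bag has size at most 2, so the width is 2 − 1 = 1 and tw(G) ≤ 1. Any graph with an edge has treewidth ≥ 1, and G has the edge c–a. Hence tw(G) = 1 exactly.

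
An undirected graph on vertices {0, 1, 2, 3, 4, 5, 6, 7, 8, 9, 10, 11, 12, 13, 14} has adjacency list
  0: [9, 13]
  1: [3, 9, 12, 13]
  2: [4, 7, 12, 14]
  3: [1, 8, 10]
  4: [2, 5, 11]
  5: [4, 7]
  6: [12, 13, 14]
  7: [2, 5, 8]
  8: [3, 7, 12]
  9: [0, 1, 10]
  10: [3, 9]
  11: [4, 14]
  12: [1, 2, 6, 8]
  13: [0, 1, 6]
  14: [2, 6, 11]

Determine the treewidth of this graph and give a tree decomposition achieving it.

Treewidth 3.
One such decomposition:
Bags: B1 = {4, 5, 7, 11}  B2 = {2, 4, 7, 11}  B3 = {2, 7, 11, 14}  B4 = {2, 7, 8, 14}  B5 = {2, 8, 12, 14}  B6 = {6, 8, 12, 14}  B7 = {3, 6, 8, 12}  B8 = {1, 3, 6, 12}  B9 = {1, 3, 6, 13}  B10 = {1, 3, 10, 13}  B11 = {1, 9, 10, 13}  B12 = {0, 9, 10, 13}
Tree: B1–B2, B2–B3, B3–B4, B4–B5, B5–B6, B6–B7, B7–B8, B8–B9, B9–B10, B10–B11, B11–B12

Each bag holds 4 vertices, so the decomposition has width 3, which upper-bounds the treewidth. For the lower bound: the 4 vertex sets {4,5,11}, {7}, {2}, {6,8,12,14} are disjoint, each induces a connected subgraph, and every pair is joined by at least one edge of G. Contracting each set to a single vertex therefore yields K_{4} as a minor, and since treewidth is minor-monotone, tw(G) ≥ tw(K_{4}) = 3. Therefore the treewidth is 3.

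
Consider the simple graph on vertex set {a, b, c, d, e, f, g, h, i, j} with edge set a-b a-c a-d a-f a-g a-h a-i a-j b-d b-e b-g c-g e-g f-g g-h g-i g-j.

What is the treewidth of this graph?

A width-2 tree decomposition is:
Bags: B1 = {a, b, g}  B2 = {a, g, j}  B3 = {a, f, g}  B4 = {a, g, h}  B5 = {b, e, g}  B6 = {a, c, g}  B7 = {a, g, i}  B8 = {a, b, d}
Tree: B1–B2, B1–B3, B1–B4, B1–B5, B1–B6, B6–B7, B1–B8
Each bag holds 3 vertices, so the decomposition has width 2, which upper-bounds the treewidth. On the other hand G contains the 3-clique {a, b, d}. A clique must lie in a single bag of any decomposition, so no decomposition can have width below 2. The upper and lower bounds meet at 2, so that is the treewidth.

2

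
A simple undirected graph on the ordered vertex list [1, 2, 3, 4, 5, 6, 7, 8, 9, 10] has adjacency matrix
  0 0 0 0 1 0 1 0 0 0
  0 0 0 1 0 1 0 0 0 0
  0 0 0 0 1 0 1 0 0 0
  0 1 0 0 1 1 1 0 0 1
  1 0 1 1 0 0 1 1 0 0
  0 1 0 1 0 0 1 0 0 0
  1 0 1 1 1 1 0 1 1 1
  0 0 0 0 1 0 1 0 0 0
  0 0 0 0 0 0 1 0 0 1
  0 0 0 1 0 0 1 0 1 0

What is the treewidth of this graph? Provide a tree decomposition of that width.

Every bag has size at most 3, so the width is 3 − 1 = 2 and tw(G) ≤ 2. For the lower bound, the 3 vertices {2, 4, 6} are pairwise adjacent, and any tree decomposition puts a clique entirely inside one bag — forcing width ≥ 2. Combining the bounds, tw(G) = 2.

Treewidth 2.
Bags: B1 = {4, 5, 7}  B2 = {4, 6, 7}  B3 = {2, 4, 6}  B4 = {5, 7, 8}  B5 = {4, 7, 10}  B6 = {7, 9, 10}  B7 = {3, 5, 7}  B8 = {1, 5, 7}
Tree: B1–B2, B2–B3, B1–B4, B2–B5, B5–B6, B4–B7, B4–B8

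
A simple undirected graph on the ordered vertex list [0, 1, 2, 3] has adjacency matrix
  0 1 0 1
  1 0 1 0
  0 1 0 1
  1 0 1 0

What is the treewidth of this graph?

2

A width-2 tree decomposition is:
Bags: B1 = {1, 2, 3}  B2 = {0, 1, 3}
Tree: B1–B2
The largest bag has 3 vertices, giving width 2; this decomposition certifies tw(G) ≤ 2. The edges 1–2–3–0–1 form a cycle, so G is not a tree and its treewidth is at least 2. Hence tw(G) = 2 exactly.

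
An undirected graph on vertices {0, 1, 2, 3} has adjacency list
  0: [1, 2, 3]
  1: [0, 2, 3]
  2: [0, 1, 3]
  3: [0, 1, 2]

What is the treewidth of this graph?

A width-3 tree decomposition is:
Bags: B1 = {0, 1, 2, 3}
Tree: (single bag)
A single bag containing all 4 vertices is trivially a valid decomposition of width 3. On the other hand G contains the 4-clique {0, 1, 2, 3}. A clique must lie in a single bag of any decomposition, so no decomposition can have width below 3. Therefore the treewidth is 3.

3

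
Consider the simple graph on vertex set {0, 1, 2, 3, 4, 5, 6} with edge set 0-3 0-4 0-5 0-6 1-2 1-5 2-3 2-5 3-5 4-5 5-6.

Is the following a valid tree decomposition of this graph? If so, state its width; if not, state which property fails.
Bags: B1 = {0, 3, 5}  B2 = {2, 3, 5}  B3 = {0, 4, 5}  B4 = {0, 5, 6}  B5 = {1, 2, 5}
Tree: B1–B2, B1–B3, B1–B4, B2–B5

Every vertex of G appears in some bag (union = {0, 1, 2, 3, 4, 5, 6}); every edge is covered by a bag; and for each vertex v the set of bags containing v is connected in the bag tree. The decomposition is therefore valid. The largest bag has 3 vertices, so the width is 2.

Yes; width 2.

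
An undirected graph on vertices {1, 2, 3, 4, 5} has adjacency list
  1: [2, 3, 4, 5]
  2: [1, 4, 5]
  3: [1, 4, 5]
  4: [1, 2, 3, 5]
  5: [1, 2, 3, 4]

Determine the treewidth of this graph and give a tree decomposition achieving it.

Treewidth 3.
Bags: B1 = {1, 3, 4, 5}  B2 = {1, 2, 4, 5}
Tree: B1–B2

Every bag has size at most 4, so the width is 4 − 1 = 3 and tw(G) ≤ 3. Conversely, {1, 2, 4, 5} is a clique of size 4, and the vertices of any clique must share a bag in every tree decomposition; so some bag has ≥ 4 vertices and tw(G) ≥ 3. The upper and lower bounds meet at 3, so that is the treewidth.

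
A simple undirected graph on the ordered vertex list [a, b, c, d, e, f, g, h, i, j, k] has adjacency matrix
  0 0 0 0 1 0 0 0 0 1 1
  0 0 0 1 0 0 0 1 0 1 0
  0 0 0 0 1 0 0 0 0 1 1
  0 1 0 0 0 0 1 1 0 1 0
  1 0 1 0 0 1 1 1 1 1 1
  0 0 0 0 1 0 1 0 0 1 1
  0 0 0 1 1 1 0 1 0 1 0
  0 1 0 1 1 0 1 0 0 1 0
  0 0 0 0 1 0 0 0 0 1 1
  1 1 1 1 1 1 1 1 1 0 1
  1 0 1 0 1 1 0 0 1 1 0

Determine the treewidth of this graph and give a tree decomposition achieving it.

Treewidth 3.
One optimal decomposition is:
Bags: B1 = {c, e, j, k}  B2 = {a, e, j, k}  B3 = {e, f, j, k}  B4 = {e, f, g, j}  B5 = {e, g, h, j}  B6 = {d, g, h, j}  B7 = {b, d, h, j}  B8 = {e, i, j, k}
Tree: B1–B2, B2–B3, B3–B4, B4–B5, B5–B6, B6–B7, B1–B8

Each bag holds 4 vertices, so the decomposition has width 3, which upper-bounds the treewidth. Conversely, {d, g, h, j} is a clique of size 4, and the vertices of any clique must share a bag in every tree decomposition; so some bag has ≥ 4 vertices and tw(G) ≥ 3. Therefore the treewidth is 3.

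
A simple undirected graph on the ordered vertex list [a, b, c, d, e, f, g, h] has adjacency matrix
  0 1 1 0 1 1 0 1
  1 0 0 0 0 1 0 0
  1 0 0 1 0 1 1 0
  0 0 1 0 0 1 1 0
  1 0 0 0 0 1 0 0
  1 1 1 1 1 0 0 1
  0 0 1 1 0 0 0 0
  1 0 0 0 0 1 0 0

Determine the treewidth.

2

A width-2 tree decomposition is:
Bags: B1 = {a, b, f}  B2 = {a, c, f}  B3 = {a, e, f}  B4 = {c, d, f}  B5 = {c, d, g}  B6 = {a, f, h}
Tree: B1–B2, B2–B3, B2–B4, B4–B5, B2–B6
Each bag holds 3 vertices, so the decomposition has width 2, which upper-bounds the treewidth. For the lower bound, the 3 vertices {c, d, g} are pairwise adjacent, and any tree decomposition puts a clique entirely inside one bag — forcing width ≥ 2. Combining the bounds, tw(G) = 2.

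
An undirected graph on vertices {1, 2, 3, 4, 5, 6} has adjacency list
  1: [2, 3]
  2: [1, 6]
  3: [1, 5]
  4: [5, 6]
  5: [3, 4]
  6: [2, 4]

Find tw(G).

A width-2 tree decomposition is:
Bags: B1 = {3, 4, 5}  B2 = {1, 3, 4}  B3 = {1, 2, 4}  B4 = {2, 4, 6}
Tree: B1–B2, B2–B3, B3–B4
Every bag has size at most 3, so the width is 3 − 1 = 2 and tw(G) ≤ 2. The edges 4–5–3–1–2–6–4 form a cycle, so G is not a tree and its treewidth is at least 2. Therefore the treewidth is 2.

2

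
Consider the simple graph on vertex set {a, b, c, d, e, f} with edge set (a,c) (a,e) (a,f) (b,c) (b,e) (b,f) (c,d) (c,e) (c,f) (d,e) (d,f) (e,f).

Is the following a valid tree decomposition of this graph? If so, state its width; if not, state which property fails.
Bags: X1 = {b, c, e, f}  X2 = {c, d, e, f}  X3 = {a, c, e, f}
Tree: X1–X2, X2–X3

Checking the three conditions: (i) the bags cover all of {a, b, c, d, e, f}; (ii) for each edge, some bag contains both endpoints; (iii) the bags containing any fixed vertex form a subtree. All hold, so the decomposition is valid with width 4 − 1 = 3.

Yes; width 3.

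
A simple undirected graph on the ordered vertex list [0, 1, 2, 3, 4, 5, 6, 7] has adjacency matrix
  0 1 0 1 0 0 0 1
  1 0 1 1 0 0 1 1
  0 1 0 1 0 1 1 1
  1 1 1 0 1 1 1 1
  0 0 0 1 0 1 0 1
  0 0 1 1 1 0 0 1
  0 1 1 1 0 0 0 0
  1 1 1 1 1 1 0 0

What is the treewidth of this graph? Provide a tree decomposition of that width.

Treewidth 3.
Bags: B1 = {1, 2, 3, 7}  B2 = {2, 3, 5, 7}  B3 = {0, 1, 3, 7}  B4 = {3, 4, 5, 7}  B5 = {1, 2, 3, 6}
Tree: B1–B2, B1–B3, B2–B4, B1–B5

Every bag has size at most 4, so the width is 4 − 1 = 3 and tw(G) ≤ 3. Conversely, {1, 2, 3, 6} is a clique of size 4, and the vertices of any clique must share a bag in every tree decomposition; so some bag has ≥ 4 vertices and tw(G) ≥ 3. The upper and lower bounds meet at 3, so that is the treewidth.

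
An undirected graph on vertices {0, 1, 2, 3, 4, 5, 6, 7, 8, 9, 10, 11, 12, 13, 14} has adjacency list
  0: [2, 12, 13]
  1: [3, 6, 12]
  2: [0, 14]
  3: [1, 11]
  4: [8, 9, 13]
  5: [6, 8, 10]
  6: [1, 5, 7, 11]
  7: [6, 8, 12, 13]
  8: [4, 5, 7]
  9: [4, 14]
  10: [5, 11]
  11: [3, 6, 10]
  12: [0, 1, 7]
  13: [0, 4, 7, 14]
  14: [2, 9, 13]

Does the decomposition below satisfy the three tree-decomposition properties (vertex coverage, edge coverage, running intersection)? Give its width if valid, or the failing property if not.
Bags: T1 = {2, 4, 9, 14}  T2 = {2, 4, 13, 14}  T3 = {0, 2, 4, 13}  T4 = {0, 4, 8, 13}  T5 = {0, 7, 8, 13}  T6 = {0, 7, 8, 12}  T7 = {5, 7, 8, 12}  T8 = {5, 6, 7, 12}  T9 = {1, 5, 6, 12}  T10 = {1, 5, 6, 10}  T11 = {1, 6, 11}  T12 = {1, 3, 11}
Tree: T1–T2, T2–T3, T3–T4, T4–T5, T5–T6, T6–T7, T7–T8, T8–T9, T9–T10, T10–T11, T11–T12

A tree decomposition must satisfy three properties: every vertex lies in some bag; for every edge, both endpoints lie together in some bag; and for every vertex, the bags containing it form a connected subtree. Here edge (10,11) lies in no bag, so the decomposition is invalid.

No — edge (10,11) lies in no bag.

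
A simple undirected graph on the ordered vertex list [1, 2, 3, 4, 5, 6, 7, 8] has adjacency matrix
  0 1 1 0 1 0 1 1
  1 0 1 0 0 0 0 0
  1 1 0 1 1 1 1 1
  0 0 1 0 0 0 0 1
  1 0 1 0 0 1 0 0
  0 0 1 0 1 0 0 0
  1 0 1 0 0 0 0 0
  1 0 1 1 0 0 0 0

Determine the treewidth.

A width-2 tree decomposition is:
Bags: B1 = {1, 3, 5}  B2 = {1, 3, 7}  B3 = {1, 2, 3}  B4 = {3, 5, 6}  B5 = {1, 3, 8}  B6 = {3, 4, 8}
Tree: B1–B2, B1–B3, B1–B4, B3–B5, B5–B6
Each bag holds 3 vertices, so the decomposition has width 2, which upper-bounds the treewidth. On the other hand G contains the 3-clique {1, 3, 8}. A clique must lie in a single bag of any decomposition, so no decomposition can have width below 2. The upper and lower bounds meet at 2, so that is the treewidth.

2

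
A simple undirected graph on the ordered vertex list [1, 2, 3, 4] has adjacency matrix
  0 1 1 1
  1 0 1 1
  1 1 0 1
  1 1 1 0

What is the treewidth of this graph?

3

A width-3 tree decomposition is:
Bags: B1 = {1, 2, 3, 4}
Tree: (single bag)
With just one bag of size 4, the width is 4 − 1 = 3, so tw(G) ≤ 3. On the other hand G contains the 4-clique {1, 2, 3, 4}. A clique must lie in a single bag of any decomposition, so no decomposition can have width below 3. Therefore the treewidth is 3.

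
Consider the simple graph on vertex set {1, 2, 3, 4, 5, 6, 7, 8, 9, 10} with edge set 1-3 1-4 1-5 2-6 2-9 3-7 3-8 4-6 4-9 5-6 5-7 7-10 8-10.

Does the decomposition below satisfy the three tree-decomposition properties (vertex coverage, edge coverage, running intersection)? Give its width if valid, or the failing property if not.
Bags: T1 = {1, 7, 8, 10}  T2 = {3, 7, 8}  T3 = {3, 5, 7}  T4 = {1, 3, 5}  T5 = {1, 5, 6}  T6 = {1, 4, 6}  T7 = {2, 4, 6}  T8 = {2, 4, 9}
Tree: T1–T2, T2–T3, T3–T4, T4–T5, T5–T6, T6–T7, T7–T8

No — bags containing vertex 1 are not connected in the tree.

A tree decomposition must satisfy three properties: every vertex lies in some bag; for every edge, both endpoints lie together in some bag; and for every vertex, the bags containing it form a connected subtree. Here bags containing vertex 1 are not connected in the tree, so the decomposition is invalid.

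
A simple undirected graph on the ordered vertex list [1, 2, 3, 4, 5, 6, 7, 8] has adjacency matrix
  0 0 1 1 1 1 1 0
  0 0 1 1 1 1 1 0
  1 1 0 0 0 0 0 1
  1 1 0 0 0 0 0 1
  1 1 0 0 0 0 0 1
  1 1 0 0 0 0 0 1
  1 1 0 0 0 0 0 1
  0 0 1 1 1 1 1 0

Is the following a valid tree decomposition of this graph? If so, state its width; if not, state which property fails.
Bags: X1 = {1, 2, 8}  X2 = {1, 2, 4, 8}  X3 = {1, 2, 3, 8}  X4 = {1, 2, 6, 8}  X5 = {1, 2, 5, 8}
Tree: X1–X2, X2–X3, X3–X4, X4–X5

No — vertex 7 appears in no bag.

A tree decomposition must satisfy three properties: every vertex lies in some bag; for every edge, both endpoints lie together in some bag; and for every vertex, the bags containing it form a connected subtree. Here vertex 7 appears in no bag, so the decomposition is invalid.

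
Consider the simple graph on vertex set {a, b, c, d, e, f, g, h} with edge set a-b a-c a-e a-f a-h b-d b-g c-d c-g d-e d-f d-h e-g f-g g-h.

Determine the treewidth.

3

A width-3 tree decomposition is:
Bags: B1 = {a, c, d, g}  B2 = {a, b, d, g}  B3 = {a, d, f, g}  B4 = {a, d, g, h}  B5 = {a, d, e, g}
Tree: B1–B2, B2–B3, B3–B4, B4–B5
The largest bag has 4 vertices, giving width 3; this decomposition certifies tw(G) ≤ 3. For the lower bound: the 4 vertex sets {c,g}, {b,d}, {a}, {f} are disjoint, each induces a connected subgraph, and every pair is joined by at least one edge of G. Contracting each set to a single vertex therefore yields K_{4} as a minor, and since treewidth is minor-monotone, tw(G) ≥ tw(K_{4}) = 3. Combining the bounds, tw(G) = 3.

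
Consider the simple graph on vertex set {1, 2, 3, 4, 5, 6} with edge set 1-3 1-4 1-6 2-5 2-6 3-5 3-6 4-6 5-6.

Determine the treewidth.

2

A width-2 tree decomposition is:
Bags: B1 = {2, 5, 6}  B2 = {3, 5, 6}  B3 = {1, 3, 6}  B4 = {1, 4, 6}
Tree: B1–B2, B2–B3, B3–B4
The largest bag has 3 vertices, giving width 2; this decomposition certifies tw(G) ≤ 2. On the other hand G contains the 3-clique {1, 3, 6}. A clique must lie in a single bag of any decomposition, so no decomposition can have width below 2. Combining the bounds, tw(G) = 2.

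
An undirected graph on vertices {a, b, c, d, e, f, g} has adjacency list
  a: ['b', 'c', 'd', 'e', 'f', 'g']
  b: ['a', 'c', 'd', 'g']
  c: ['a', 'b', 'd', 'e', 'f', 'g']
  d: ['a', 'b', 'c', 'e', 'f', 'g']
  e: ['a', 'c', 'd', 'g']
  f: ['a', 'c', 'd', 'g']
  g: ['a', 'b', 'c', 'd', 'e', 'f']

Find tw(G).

A width-4 tree decomposition is:
Bags: B1 = {a, c, d, e, g}  B2 = {a, b, c, d, g}  B3 = {a, c, d, f, g}
Tree: B1–B2, B1–B3
The largest bag has 5 vertices, giving width 4; this decomposition certifies tw(G) ≤ 4. For the lower bound, the 5 vertices {a, c, d, e, g} are pairwise adjacent, and any tree decomposition puts a clique entirely inside one bag — forcing width ≥ 4. Hence tw(G) = 4 exactly.

4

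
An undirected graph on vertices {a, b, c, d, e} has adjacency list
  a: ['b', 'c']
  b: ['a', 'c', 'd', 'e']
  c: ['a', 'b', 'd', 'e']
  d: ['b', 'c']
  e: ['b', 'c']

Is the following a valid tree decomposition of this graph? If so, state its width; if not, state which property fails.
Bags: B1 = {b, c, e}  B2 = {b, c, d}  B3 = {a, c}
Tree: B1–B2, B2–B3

No — edge (b,a) lies in no bag.

A tree decomposition must satisfy three properties: every vertex lies in some bag; for every edge, both endpoints lie together in some bag; and for every vertex, the bags containing it form a connected subtree. Here edge (b,a) lies in no bag, so the decomposition is invalid.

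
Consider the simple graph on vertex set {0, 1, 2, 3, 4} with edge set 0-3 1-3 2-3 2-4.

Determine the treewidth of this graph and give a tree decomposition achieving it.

Treewidth 1.
One such decomposition:
Bags: B1 = {2, 3}  B2 = {0, 3}  B3 = {1, 3}  B4 = {2, 4}
Tree: B1–B2, B2–B3, B1–B4

The largest bag has 2 vertices, giving width 1; this decomposition certifies tw(G) ≤ 1. Any graph with an edge has treewidth ≥ 1, and G has the edge 3–2. The upper and lower bounds meet at 1, so that is the treewidth.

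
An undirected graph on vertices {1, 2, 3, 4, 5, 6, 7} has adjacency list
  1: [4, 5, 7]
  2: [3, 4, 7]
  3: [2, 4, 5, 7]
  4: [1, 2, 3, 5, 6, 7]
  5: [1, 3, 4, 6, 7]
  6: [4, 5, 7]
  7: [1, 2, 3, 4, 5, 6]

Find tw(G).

3

A width-3 tree decomposition is:
Bags: B1 = {3, 4, 5, 7}  B2 = {4, 5, 6, 7}  B3 = {2, 3, 4, 7}  B4 = {1, 4, 5, 7}
Tree: B1–B2, B1–B3, B1–B4
Each bag holds 4 vertices, so the decomposition has width 3, which upper-bounds the treewidth. On the other hand G contains the 4-clique {2, 3, 4, 7}. A clique must lie in a single bag of any decomposition, so no decomposition can have width below 3. Hence tw(G) = 3 exactly.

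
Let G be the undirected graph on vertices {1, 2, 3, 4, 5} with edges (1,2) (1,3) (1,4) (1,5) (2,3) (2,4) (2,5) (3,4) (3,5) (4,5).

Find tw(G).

A width-4 tree decomposition is:
Bags: B1 = {1, 2, 3, 4, 5}
Tree: (single bag)
With just one bag of size 5, the width is 5 − 1 = 4, so tw(G) ≤ 4. Conversely, {1, 2, 3, 4, 5} is a clique of size 5, and the vertices of any clique must share a bag in every tree decomposition; so some bag has ≥ 5 vertices and tw(G) ≥ 4. Therefore the treewidth is 4.

4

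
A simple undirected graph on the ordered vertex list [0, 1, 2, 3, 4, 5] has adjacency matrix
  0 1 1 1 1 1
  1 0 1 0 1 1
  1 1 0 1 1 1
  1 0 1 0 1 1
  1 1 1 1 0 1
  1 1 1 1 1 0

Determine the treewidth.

4

A width-4 tree decomposition is:
Bags: B1 = {0, 2, 3, 4, 5}  B2 = {0, 1, 2, 4, 5}
Tree: B1–B2
The largest bag has 5 vertices, giving width 4; this decomposition certifies tw(G) ≤ 4. For the lower bound, the 5 vertices {0, 1, 2, 4, 5} are pairwise adjacent, and any tree decomposition puts a clique entirely inside one bag — forcing width ≥ 4. Therefore the treewidth is 4.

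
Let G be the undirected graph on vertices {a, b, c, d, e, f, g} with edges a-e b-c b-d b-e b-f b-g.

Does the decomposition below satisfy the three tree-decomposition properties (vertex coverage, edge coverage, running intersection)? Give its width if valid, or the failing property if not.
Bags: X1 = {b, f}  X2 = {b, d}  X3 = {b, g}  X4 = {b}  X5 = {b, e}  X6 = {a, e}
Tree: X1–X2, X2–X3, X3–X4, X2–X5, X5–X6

No — vertex c appears in no bag.

A tree decomposition must satisfy three properties: every vertex lies in some bag; for every edge, both endpoints lie together in some bag; and for every vertex, the bags containing it form a connected subtree. Here vertex c appears in no bag, so the decomposition is invalid.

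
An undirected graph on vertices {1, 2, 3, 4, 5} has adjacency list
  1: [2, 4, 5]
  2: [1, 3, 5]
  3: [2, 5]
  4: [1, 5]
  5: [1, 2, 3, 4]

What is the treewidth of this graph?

2

A width-2 tree decomposition is:
Bags: B1 = {1, 4, 5}  B2 = {1, 2, 5}  B3 = {2, 3, 5}
Tree: B1–B2, B2–B3
The largest bag has 3 vertices, giving width 2; this decomposition certifies tw(G) ≤ 2. On the other hand G contains the 3-clique {1, 2, 5}. A clique must lie in a single bag of any decomposition, so no decomposition can have width below 2. Therefore the treewidth is 2.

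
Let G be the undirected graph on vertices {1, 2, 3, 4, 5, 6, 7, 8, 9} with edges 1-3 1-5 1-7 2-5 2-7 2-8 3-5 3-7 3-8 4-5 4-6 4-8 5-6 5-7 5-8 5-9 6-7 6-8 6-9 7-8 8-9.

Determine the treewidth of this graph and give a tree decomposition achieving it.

Treewidth 3.
Bags: B1 = {5, 6, 7, 8}  B2 = {5, 6, 8, 9}  B3 = {3, 5, 7, 8}  B4 = {2, 5, 7, 8}  B5 = {4, 5, 6, 8}  B6 = {1, 3, 5, 7}
Tree: B1–B2, B1–B3, B3–B4, B1–B5, B3–B6

Each bag holds 4 vertices, so the decomposition has width 3, which upper-bounds the treewidth. For the lower bound, the 4 vertices {2, 5, 7, 8} are pairwise adjacent, and any tree decomposition puts a clique entirely inside one bag — forcing width ≥ 3. Combining the bounds, tw(G) = 3.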